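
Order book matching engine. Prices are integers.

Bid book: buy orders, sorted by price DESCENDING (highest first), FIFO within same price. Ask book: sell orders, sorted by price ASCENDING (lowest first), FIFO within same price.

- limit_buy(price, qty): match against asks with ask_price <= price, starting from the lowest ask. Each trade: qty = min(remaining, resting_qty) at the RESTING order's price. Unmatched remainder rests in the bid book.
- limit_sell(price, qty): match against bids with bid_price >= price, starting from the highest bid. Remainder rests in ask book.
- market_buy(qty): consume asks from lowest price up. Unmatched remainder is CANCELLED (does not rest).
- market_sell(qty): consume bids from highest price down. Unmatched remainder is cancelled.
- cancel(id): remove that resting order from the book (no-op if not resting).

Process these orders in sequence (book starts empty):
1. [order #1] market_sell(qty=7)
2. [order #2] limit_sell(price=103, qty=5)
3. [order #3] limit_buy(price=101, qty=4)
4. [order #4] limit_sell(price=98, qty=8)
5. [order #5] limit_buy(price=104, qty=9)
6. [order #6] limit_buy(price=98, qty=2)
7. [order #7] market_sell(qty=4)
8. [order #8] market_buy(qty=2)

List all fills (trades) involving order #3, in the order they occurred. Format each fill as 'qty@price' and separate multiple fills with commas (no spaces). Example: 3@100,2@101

After op 1 [order #1] market_sell(qty=7): fills=none; bids=[-] asks=[-]
After op 2 [order #2] limit_sell(price=103, qty=5): fills=none; bids=[-] asks=[#2:5@103]
After op 3 [order #3] limit_buy(price=101, qty=4): fills=none; bids=[#3:4@101] asks=[#2:5@103]
After op 4 [order #4] limit_sell(price=98, qty=8): fills=#3x#4:4@101; bids=[-] asks=[#4:4@98 #2:5@103]
After op 5 [order #5] limit_buy(price=104, qty=9): fills=#5x#4:4@98 #5x#2:5@103; bids=[-] asks=[-]
After op 6 [order #6] limit_buy(price=98, qty=2): fills=none; bids=[#6:2@98] asks=[-]
After op 7 [order #7] market_sell(qty=4): fills=#6x#7:2@98; bids=[-] asks=[-]
After op 8 [order #8] market_buy(qty=2): fills=none; bids=[-] asks=[-]

Answer: 4@101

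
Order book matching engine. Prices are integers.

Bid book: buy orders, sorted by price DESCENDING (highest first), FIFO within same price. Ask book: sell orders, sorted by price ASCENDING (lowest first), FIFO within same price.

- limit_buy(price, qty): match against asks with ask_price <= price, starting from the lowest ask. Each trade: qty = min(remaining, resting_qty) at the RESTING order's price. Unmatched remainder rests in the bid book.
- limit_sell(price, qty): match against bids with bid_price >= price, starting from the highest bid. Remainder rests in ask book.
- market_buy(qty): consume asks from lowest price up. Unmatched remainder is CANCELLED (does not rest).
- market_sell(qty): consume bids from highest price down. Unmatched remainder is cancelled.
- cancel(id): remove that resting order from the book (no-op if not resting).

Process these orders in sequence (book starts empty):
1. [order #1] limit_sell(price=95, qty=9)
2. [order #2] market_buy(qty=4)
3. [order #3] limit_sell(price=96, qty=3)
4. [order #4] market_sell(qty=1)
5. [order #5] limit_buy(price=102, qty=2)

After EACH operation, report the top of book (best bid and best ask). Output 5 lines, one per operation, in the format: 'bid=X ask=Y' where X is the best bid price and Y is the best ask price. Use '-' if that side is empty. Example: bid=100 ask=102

Answer: bid=- ask=95
bid=- ask=95
bid=- ask=95
bid=- ask=95
bid=- ask=95

Derivation:
After op 1 [order #1] limit_sell(price=95, qty=9): fills=none; bids=[-] asks=[#1:9@95]
After op 2 [order #2] market_buy(qty=4): fills=#2x#1:4@95; bids=[-] asks=[#1:5@95]
After op 3 [order #3] limit_sell(price=96, qty=3): fills=none; bids=[-] asks=[#1:5@95 #3:3@96]
After op 4 [order #4] market_sell(qty=1): fills=none; bids=[-] asks=[#1:5@95 #3:3@96]
After op 5 [order #5] limit_buy(price=102, qty=2): fills=#5x#1:2@95; bids=[-] asks=[#1:3@95 #3:3@96]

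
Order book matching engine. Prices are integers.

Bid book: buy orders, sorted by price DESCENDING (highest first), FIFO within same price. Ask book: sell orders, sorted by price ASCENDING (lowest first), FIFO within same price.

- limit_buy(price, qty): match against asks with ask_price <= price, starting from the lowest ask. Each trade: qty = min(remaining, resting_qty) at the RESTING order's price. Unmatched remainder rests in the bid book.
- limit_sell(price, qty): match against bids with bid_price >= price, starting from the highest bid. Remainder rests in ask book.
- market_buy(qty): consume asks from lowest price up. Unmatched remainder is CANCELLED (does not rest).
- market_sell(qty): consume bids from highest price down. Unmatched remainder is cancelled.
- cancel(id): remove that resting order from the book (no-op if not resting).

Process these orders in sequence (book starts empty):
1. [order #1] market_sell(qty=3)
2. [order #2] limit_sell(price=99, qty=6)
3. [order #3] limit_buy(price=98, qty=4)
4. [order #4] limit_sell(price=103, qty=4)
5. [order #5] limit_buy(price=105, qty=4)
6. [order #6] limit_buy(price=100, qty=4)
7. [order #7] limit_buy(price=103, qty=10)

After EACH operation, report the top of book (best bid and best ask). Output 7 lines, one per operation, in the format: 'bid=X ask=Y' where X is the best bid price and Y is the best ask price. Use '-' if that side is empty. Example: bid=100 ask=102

Answer: bid=- ask=-
bid=- ask=99
bid=98 ask=99
bid=98 ask=99
bid=98 ask=99
bid=100 ask=103
bid=103 ask=-

Derivation:
After op 1 [order #1] market_sell(qty=3): fills=none; bids=[-] asks=[-]
After op 2 [order #2] limit_sell(price=99, qty=6): fills=none; bids=[-] asks=[#2:6@99]
After op 3 [order #3] limit_buy(price=98, qty=4): fills=none; bids=[#3:4@98] asks=[#2:6@99]
After op 4 [order #4] limit_sell(price=103, qty=4): fills=none; bids=[#3:4@98] asks=[#2:6@99 #4:4@103]
After op 5 [order #5] limit_buy(price=105, qty=4): fills=#5x#2:4@99; bids=[#3:4@98] asks=[#2:2@99 #4:4@103]
After op 6 [order #6] limit_buy(price=100, qty=4): fills=#6x#2:2@99; bids=[#6:2@100 #3:4@98] asks=[#4:4@103]
After op 7 [order #7] limit_buy(price=103, qty=10): fills=#7x#4:4@103; bids=[#7:6@103 #6:2@100 #3:4@98] asks=[-]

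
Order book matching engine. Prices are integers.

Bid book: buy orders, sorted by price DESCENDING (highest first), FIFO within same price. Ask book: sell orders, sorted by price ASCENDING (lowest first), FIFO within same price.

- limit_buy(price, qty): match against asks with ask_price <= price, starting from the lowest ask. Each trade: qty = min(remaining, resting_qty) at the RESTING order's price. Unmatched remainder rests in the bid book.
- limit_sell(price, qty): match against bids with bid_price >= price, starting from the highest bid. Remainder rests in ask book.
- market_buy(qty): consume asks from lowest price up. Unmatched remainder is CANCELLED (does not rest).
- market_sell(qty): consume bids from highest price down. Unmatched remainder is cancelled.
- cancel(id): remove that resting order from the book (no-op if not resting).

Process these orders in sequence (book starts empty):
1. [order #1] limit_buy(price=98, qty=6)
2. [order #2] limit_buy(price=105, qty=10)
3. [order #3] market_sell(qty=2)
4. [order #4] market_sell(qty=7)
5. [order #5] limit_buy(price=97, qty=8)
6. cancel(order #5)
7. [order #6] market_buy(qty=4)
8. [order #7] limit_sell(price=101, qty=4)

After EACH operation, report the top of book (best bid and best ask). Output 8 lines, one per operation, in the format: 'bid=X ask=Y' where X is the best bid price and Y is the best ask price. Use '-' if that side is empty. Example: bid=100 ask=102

After op 1 [order #1] limit_buy(price=98, qty=6): fills=none; bids=[#1:6@98] asks=[-]
After op 2 [order #2] limit_buy(price=105, qty=10): fills=none; bids=[#2:10@105 #1:6@98] asks=[-]
After op 3 [order #3] market_sell(qty=2): fills=#2x#3:2@105; bids=[#2:8@105 #1:6@98] asks=[-]
After op 4 [order #4] market_sell(qty=7): fills=#2x#4:7@105; bids=[#2:1@105 #1:6@98] asks=[-]
After op 5 [order #5] limit_buy(price=97, qty=8): fills=none; bids=[#2:1@105 #1:6@98 #5:8@97] asks=[-]
After op 6 cancel(order #5): fills=none; bids=[#2:1@105 #1:6@98] asks=[-]
After op 7 [order #6] market_buy(qty=4): fills=none; bids=[#2:1@105 #1:6@98] asks=[-]
After op 8 [order #7] limit_sell(price=101, qty=4): fills=#2x#7:1@105; bids=[#1:6@98] asks=[#7:3@101]

Answer: bid=98 ask=-
bid=105 ask=-
bid=105 ask=-
bid=105 ask=-
bid=105 ask=-
bid=105 ask=-
bid=105 ask=-
bid=98 ask=101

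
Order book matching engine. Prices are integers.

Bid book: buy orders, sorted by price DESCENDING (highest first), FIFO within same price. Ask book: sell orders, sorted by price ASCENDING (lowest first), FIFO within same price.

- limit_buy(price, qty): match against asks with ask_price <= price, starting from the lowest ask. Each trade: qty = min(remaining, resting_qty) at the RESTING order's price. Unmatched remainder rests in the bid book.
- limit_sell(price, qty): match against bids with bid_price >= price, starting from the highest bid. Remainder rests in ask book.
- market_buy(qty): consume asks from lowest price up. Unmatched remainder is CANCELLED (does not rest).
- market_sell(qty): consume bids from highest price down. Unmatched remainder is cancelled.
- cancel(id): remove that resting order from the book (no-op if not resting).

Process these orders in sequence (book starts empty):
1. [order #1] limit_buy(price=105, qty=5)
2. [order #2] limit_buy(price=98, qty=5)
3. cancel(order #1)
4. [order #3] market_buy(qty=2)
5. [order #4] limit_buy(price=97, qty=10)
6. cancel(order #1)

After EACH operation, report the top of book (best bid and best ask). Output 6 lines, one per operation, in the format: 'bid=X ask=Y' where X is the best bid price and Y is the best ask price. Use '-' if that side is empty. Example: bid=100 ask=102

Answer: bid=105 ask=-
bid=105 ask=-
bid=98 ask=-
bid=98 ask=-
bid=98 ask=-
bid=98 ask=-

Derivation:
After op 1 [order #1] limit_buy(price=105, qty=5): fills=none; bids=[#1:5@105] asks=[-]
After op 2 [order #2] limit_buy(price=98, qty=5): fills=none; bids=[#1:5@105 #2:5@98] asks=[-]
After op 3 cancel(order #1): fills=none; bids=[#2:5@98] asks=[-]
After op 4 [order #3] market_buy(qty=2): fills=none; bids=[#2:5@98] asks=[-]
After op 5 [order #4] limit_buy(price=97, qty=10): fills=none; bids=[#2:5@98 #4:10@97] asks=[-]
After op 6 cancel(order #1): fills=none; bids=[#2:5@98 #4:10@97] asks=[-]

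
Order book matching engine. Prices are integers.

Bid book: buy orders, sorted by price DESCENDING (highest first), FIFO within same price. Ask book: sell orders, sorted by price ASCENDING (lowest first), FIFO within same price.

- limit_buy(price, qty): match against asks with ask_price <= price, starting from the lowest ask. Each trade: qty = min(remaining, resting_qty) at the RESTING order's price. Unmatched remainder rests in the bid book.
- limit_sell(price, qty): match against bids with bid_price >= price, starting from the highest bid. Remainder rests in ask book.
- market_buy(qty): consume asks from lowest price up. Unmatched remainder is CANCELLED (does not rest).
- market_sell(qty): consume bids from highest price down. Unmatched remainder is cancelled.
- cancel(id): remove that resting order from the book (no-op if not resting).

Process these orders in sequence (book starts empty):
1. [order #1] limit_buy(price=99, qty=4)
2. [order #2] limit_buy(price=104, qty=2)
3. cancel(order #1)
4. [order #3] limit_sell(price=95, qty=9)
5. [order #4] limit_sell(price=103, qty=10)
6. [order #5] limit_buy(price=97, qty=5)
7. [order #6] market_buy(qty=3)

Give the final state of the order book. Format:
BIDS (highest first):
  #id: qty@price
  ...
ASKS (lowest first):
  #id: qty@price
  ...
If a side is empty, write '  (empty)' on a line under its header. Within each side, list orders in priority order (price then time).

Answer: BIDS (highest first):
  (empty)
ASKS (lowest first):
  #4: 9@103

Derivation:
After op 1 [order #1] limit_buy(price=99, qty=4): fills=none; bids=[#1:4@99] asks=[-]
After op 2 [order #2] limit_buy(price=104, qty=2): fills=none; bids=[#2:2@104 #1:4@99] asks=[-]
After op 3 cancel(order #1): fills=none; bids=[#2:2@104] asks=[-]
After op 4 [order #3] limit_sell(price=95, qty=9): fills=#2x#3:2@104; bids=[-] asks=[#3:7@95]
After op 5 [order #4] limit_sell(price=103, qty=10): fills=none; bids=[-] asks=[#3:7@95 #4:10@103]
After op 6 [order #5] limit_buy(price=97, qty=5): fills=#5x#3:5@95; bids=[-] asks=[#3:2@95 #4:10@103]
After op 7 [order #6] market_buy(qty=3): fills=#6x#3:2@95 #6x#4:1@103; bids=[-] asks=[#4:9@103]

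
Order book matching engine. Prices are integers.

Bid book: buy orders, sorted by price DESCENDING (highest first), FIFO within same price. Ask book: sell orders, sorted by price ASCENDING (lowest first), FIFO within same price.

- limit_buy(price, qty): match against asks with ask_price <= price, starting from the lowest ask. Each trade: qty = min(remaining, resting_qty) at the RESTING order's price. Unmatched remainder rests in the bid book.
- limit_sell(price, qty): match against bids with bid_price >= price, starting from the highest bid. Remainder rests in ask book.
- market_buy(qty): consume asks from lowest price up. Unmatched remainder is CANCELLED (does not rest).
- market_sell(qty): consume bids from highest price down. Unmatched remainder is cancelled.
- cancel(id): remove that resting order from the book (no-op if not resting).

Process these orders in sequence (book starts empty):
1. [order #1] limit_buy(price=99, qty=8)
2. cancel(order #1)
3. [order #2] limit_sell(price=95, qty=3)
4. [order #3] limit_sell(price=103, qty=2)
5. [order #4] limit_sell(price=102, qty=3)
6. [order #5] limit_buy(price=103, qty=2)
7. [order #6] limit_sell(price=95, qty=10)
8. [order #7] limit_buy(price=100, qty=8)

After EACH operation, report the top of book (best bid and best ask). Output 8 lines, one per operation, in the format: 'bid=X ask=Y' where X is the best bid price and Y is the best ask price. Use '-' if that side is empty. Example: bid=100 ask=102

After op 1 [order #1] limit_buy(price=99, qty=8): fills=none; bids=[#1:8@99] asks=[-]
After op 2 cancel(order #1): fills=none; bids=[-] asks=[-]
After op 3 [order #2] limit_sell(price=95, qty=3): fills=none; bids=[-] asks=[#2:3@95]
After op 4 [order #3] limit_sell(price=103, qty=2): fills=none; bids=[-] asks=[#2:3@95 #3:2@103]
After op 5 [order #4] limit_sell(price=102, qty=3): fills=none; bids=[-] asks=[#2:3@95 #4:3@102 #3:2@103]
After op 6 [order #5] limit_buy(price=103, qty=2): fills=#5x#2:2@95; bids=[-] asks=[#2:1@95 #4:3@102 #3:2@103]
After op 7 [order #6] limit_sell(price=95, qty=10): fills=none; bids=[-] asks=[#2:1@95 #6:10@95 #4:3@102 #3:2@103]
After op 8 [order #7] limit_buy(price=100, qty=8): fills=#7x#2:1@95 #7x#6:7@95; bids=[-] asks=[#6:3@95 #4:3@102 #3:2@103]

Answer: bid=99 ask=-
bid=- ask=-
bid=- ask=95
bid=- ask=95
bid=- ask=95
bid=- ask=95
bid=- ask=95
bid=- ask=95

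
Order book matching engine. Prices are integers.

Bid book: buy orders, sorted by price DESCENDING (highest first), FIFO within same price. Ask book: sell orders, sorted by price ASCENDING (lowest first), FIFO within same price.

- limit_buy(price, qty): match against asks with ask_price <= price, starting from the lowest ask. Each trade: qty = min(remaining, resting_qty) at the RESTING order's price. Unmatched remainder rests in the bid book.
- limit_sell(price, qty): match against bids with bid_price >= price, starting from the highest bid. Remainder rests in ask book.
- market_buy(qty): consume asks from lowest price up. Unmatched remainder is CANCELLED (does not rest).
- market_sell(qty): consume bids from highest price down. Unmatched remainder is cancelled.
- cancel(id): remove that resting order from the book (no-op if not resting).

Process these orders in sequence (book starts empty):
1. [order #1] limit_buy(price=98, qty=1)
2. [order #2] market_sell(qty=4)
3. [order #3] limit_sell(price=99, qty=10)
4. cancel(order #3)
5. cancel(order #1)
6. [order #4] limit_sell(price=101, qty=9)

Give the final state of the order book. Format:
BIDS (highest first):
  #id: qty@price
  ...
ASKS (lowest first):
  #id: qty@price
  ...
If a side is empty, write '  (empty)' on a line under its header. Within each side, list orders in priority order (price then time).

After op 1 [order #1] limit_buy(price=98, qty=1): fills=none; bids=[#1:1@98] asks=[-]
After op 2 [order #2] market_sell(qty=4): fills=#1x#2:1@98; bids=[-] asks=[-]
After op 3 [order #3] limit_sell(price=99, qty=10): fills=none; bids=[-] asks=[#3:10@99]
After op 4 cancel(order #3): fills=none; bids=[-] asks=[-]
After op 5 cancel(order #1): fills=none; bids=[-] asks=[-]
After op 6 [order #4] limit_sell(price=101, qty=9): fills=none; bids=[-] asks=[#4:9@101]

Answer: BIDS (highest first):
  (empty)
ASKS (lowest first):
  #4: 9@101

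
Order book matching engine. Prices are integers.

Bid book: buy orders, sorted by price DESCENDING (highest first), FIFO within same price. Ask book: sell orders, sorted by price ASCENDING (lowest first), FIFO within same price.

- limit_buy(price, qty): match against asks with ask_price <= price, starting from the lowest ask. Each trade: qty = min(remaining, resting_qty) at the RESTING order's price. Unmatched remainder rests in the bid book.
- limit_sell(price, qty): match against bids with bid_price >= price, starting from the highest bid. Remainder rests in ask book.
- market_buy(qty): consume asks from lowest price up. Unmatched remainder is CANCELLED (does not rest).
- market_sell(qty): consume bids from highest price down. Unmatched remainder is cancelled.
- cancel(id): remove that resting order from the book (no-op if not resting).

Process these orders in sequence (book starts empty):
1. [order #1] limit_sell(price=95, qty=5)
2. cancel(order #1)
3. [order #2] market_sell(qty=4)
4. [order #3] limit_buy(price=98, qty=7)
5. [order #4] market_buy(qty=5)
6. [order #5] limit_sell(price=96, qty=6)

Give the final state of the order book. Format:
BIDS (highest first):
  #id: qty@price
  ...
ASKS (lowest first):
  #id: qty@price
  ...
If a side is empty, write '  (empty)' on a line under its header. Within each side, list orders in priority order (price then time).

After op 1 [order #1] limit_sell(price=95, qty=5): fills=none; bids=[-] asks=[#1:5@95]
After op 2 cancel(order #1): fills=none; bids=[-] asks=[-]
After op 3 [order #2] market_sell(qty=4): fills=none; bids=[-] asks=[-]
After op 4 [order #3] limit_buy(price=98, qty=7): fills=none; bids=[#3:7@98] asks=[-]
After op 5 [order #4] market_buy(qty=5): fills=none; bids=[#3:7@98] asks=[-]
After op 6 [order #5] limit_sell(price=96, qty=6): fills=#3x#5:6@98; bids=[#3:1@98] asks=[-]

Answer: BIDS (highest first):
  #3: 1@98
ASKS (lowest first):
  (empty)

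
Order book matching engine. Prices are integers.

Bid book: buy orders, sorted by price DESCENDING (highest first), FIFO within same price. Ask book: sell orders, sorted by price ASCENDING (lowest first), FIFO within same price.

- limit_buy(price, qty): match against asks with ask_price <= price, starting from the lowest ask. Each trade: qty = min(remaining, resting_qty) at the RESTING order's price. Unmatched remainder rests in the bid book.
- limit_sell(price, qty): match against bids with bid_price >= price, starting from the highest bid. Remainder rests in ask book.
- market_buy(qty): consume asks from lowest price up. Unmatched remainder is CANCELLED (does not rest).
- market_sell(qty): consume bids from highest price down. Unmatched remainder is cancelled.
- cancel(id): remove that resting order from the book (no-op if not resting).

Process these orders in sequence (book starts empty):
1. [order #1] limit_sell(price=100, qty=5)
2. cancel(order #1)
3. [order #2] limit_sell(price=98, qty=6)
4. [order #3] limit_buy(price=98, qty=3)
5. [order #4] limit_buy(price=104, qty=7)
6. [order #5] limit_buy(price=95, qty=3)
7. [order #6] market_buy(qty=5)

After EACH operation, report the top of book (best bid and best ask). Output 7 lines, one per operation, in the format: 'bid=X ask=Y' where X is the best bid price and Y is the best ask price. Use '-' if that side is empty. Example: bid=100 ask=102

After op 1 [order #1] limit_sell(price=100, qty=5): fills=none; bids=[-] asks=[#1:5@100]
After op 2 cancel(order #1): fills=none; bids=[-] asks=[-]
After op 3 [order #2] limit_sell(price=98, qty=6): fills=none; bids=[-] asks=[#2:6@98]
After op 4 [order #3] limit_buy(price=98, qty=3): fills=#3x#2:3@98; bids=[-] asks=[#2:3@98]
After op 5 [order #4] limit_buy(price=104, qty=7): fills=#4x#2:3@98; bids=[#4:4@104] asks=[-]
After op 6 [order #5] limit_buy(price=95, qty=3): fills=none; bids=[#4:4@104 #5:3@95] asks=[-]
After op 7 [order #6] market_buy(qty=5): fills=none; bids=[#4:4@104 #5:3@95] asks=[-]

Answer: bid=- ask=100
bid=- ask=-
bid=- ask=98
bid=- ask=98
bid=104 ask=-
bid=104 ask=-
bid=104 ask=-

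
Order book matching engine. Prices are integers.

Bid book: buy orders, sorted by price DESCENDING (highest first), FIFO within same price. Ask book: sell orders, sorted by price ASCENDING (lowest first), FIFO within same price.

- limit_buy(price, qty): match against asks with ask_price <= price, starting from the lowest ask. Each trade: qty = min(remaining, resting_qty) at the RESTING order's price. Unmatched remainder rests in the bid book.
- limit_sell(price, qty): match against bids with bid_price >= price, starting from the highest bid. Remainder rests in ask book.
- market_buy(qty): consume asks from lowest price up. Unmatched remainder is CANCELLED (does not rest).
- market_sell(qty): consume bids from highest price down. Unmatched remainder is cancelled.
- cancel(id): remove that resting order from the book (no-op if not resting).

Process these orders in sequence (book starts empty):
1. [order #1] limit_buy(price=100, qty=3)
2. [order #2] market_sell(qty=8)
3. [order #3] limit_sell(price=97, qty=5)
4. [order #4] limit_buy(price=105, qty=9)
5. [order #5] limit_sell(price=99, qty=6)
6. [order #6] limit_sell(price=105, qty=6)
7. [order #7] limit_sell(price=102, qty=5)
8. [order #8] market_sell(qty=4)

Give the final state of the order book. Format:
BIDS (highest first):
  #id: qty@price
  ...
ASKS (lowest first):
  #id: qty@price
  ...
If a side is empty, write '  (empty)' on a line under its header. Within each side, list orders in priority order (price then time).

Answer: BIDS (highest first):
  (empty)
ASKS (lowest first):
  #5: 2@99
  #7: 5@102
  #6: 6@105

Derivation:
After op 1 [order #1] limit_buy(price=100, qty=3): fills=none; bids=[#1:3@100] asks=[-]
After op 2 [order #2] market_sell(qty=8): fills=#1x#2:3@100; bids=[-] asks=[-]
After op 3 [order #3] limit_sell(price=97, qty=5): fills=none; bids=[-] asks=[#3:5@97]
After op 4 [order #4] limit_buy(price=105, qty=9): fills=#4x#3:5@97; bids=[#4:4@105] asks=[-]
After op 5 [order #5] limit_sell(price=99, qty=6): fills=#4x#5:4@105; bids=[-] asks=[#5:2@99]
After op 6 [order #6] limit_sell(price=105, qty=6): fills=none; bids=[-] asks=[#5:2@99 #6:6@105]
After op 7 [order #7] limit_sell(price=102, qty=5): fills=none; bids=[-] asks=[#5:2@99 #7:5@102 #6:6@105]
After op 8 [order #8] market_sell(qty=4): fills=none; bids=[-] asks=[#5:2@99 #7:5@102 #6:6@105]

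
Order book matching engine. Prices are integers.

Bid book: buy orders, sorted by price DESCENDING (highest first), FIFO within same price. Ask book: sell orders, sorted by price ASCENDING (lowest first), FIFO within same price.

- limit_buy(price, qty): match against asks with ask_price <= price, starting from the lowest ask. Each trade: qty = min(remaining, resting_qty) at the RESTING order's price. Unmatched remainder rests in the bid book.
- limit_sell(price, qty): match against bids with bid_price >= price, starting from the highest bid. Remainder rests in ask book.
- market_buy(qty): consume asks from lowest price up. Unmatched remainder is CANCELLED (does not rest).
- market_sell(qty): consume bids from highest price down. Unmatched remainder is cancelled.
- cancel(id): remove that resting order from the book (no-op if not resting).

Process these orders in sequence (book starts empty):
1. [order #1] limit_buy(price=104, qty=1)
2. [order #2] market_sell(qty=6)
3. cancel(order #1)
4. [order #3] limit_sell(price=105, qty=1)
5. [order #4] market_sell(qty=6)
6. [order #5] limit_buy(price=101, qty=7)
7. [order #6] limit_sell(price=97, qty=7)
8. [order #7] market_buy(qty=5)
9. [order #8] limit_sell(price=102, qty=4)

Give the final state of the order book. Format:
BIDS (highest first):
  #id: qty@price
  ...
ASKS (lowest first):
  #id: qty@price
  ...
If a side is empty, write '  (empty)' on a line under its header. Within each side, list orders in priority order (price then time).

Answer: BIDS (highest first):
  (empty)
ASKS (lowest first):
  #8: 4@102

Derivation:
After op 1 [order #1] limit_buy(price=104, qty=1): fills=none; bids=[#1:1@104] asks=[-]
After op 2 [order #2] market_sell(qty=6): fills=#1x#2:1@104; bids=[-] asks=[-]
After op 3 cancel(order #1): fills=none; bids=[-] asks=[-]
After op 4 [order #3] limit_sell(price=105, qty=1): fills=none; bids=[-] asks=[#3:1@105]
After op 5 [order #4] market_sell(qty=6): fills=none; bids=[-] asks=[#3:1@105]
After op 6 [order #5] limit_buy(price=101, qty=7): fills=none; bids=[#5:7@101] asks=[#3:1@105]
After op 7 [order #6] limit_sell(price=97, qty=7): fills=#5x#6:7@101; bids=[-] asks=[#3:1@105]
After op 8 [order #7] market_buy(qty=5): fills=#7x#3:1@105; bids=[-] asks=[-]
After op 9 [order #8] limit_sell(price=102, qty=4): fills=none; bids=[-] asks=[#8:4@102]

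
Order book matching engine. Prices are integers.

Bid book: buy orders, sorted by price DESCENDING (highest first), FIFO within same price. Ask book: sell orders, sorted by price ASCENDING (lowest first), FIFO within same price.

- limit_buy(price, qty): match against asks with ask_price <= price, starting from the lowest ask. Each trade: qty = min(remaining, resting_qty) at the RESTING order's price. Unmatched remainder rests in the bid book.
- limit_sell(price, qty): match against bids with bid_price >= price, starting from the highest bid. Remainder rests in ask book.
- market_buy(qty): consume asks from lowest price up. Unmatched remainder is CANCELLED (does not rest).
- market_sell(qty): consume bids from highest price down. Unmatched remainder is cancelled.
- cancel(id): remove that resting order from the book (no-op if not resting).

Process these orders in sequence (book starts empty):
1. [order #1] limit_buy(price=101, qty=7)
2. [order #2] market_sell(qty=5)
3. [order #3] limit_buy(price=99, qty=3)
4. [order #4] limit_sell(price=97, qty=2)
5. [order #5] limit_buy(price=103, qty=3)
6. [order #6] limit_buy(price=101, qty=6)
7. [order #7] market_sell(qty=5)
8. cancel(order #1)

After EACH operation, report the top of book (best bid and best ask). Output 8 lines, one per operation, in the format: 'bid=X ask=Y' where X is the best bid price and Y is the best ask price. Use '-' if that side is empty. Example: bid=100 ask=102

Answer: bid=101 ask=-
bid=101 ask=-
bid=101 ask=-
bid=99 ask=-
bid=103 ask=-
bid=103 ask=-
bid=101 ask=-
bid=101 ask=-

Derivation:
After op 1 [order #1] limit_buy(price=101, qty=7): fills=none; bids=[#1:7@101] asks=[-]
After op 2 [order #2] market_sell(qty=5): fills=#1x#2:5@101; bids=[#1:2@101] asks=[-]
After op 3 [order #3] limit_buy(price=99, qty=3): fills=none; bids=[#1:2@101 #3:3@99] asks=[-]
After op 4 [order #4] limit_sell(price=97, qty=2): fills=#1x#4:2@101; bids=[#3:3@99] asks=[-]
After op 5 [order #5] limit_buy(price=103, qty=3): fills=none; bids=[#5:3@103 #3:3@99] asks=[-]
After op 6 [order #6] limit_buy(price=101, qty=6): fills=none; bids=[#5:3@103 #6:6@101 #3:3@99] asks=[-]
After op 7 [order #7] market_sell(qty=5): fills=#5x#7:3@103 #6x#7:2@101; bids=[#6:4@101 #3:3@99] asks=[-]
After op 8 cancel(order #1): fills=none; bids=[#6:4@101 #3:3@99] asks=[-]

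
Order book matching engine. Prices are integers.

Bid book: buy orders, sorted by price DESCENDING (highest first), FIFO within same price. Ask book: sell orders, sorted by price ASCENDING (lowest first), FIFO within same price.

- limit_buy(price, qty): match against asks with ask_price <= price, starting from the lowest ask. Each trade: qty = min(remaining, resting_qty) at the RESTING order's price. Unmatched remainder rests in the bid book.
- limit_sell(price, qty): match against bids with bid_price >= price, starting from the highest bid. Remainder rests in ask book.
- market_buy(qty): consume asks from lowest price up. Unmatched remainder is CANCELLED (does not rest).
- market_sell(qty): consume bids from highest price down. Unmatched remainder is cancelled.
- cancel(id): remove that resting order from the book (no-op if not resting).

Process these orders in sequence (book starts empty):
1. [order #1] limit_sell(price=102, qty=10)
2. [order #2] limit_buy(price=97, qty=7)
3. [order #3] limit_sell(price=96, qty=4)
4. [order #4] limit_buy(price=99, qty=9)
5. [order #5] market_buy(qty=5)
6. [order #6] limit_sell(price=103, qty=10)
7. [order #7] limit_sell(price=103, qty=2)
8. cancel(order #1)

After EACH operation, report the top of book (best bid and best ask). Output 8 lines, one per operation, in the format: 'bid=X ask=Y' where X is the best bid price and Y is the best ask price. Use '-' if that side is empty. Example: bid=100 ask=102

Answer: bid=- ask=102
bid=97 ask=102
bid=97 ask=102
bid=99 ask=102
bid=99 ask=102
bid=99 ask=102
bid=99 ask=102
bid=99 ask=103

Derivation:
After op 1 [order #1] limit_sell(price=102, qty=10): fills=none; bids=[-] asks=[#1:10@102]
After op 2 [order #2] limit_buy(price=97, qty=7): fills=none; bids=[#2:7@97] asks=[#1:10@102]
After op 3 [order #3] limit_sell(price=96, qty=4): fills=#2x#3:4@97; bids=[#2:3@97] asks=[#1:10@102]
After op 4 [order #4] limit_buy(price=99, qty=9): fills=none; bids=[#4:9@99 #2:3@97] asks=[#1:10@102]
After op 5 [order #5] market_buy(qty=5): fills=#5x#1:5@102; bids=[#4:9@99 #2:3@97] asks=[#1:5@102]
After op 6 [order #6] limit_sell(price=103, qty=10): fills=none; bids=[#4:9@99 #2:3@97] asks=[#1:5@102 #6:10@103]
After op 7 [order #7] limit_sell(price=103, qty=2): fills=none; bids=[#4:9@99 #2:3@97] asks=[#1:5@102 #6:10@103 #7:2@103]
After op 8 cancel(order #1): fills=none; bids=[#4:9@99 #2:3@97] asks=[#6:10@103 #7:2@103]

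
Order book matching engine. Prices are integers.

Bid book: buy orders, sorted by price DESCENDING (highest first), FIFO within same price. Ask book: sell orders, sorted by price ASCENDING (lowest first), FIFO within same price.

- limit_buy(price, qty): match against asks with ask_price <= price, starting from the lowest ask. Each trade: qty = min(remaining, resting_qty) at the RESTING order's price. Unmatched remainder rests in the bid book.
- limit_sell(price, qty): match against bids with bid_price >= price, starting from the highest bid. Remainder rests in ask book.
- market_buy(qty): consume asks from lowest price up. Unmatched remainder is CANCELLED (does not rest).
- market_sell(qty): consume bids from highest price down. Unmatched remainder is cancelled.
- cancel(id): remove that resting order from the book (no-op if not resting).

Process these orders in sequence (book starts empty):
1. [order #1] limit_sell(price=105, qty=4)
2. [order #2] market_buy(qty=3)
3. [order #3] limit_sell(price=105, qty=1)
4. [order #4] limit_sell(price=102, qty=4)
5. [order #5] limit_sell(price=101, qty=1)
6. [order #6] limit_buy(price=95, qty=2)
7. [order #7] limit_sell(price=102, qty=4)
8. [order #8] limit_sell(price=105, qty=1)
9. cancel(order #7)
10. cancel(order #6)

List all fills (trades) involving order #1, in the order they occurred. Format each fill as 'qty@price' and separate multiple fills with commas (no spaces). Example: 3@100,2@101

Answer: 3@105

Derivation:
After op 1 [order #1] limit_sell(price=105, qty=4): fills=none; bids=[-] asks=[#1:4@105]
After op 2 [order #2] market_buy(qty=3): fills=#2x#1:3@105; bids=[-] asks=[#1:1@105]
After op 3 [order #3] limit_sell(price=105, qty=1): fills=none; bids=[-] asks=[#1:1@105 #3:1@105]
After op 4 [order #4] limit_sell(price=102, qty=4): fills=none; bids=[-] asks=[#4:4@102 #1:1@105 #3:1@105]
After op 5 [order #5] limit_sell(price=101, qty=1): fills=none; bids=[-] asks=[#5:1@101 #4:4@102 #1:1@105 #3:1@105]
After op 6 [order #6] limit_buy(price=95, qty=2): fills=none; bids=[#6:2@95] asks=[#5:1@101 #4:4@102 #1:1@105 #3:1@105]
After op 7 [order #7] limit_sell(price=102, qty=4): fills=none; bids=[#6:2@95] asks=[#5:1@101 #4:4@102 #7:4@102 #1:1@105 #3:1@105]
After op 8 [order #8] limit_sell(price=105, qty=1): fills=none; bids=[#6:2@95] asks=[#5:1@101 #4:4@102 #7:4@102 #1:1@105 #3:1@105 #8:1@105]
After op 9 cancel(order #7): fills=none; bids=[#6:2@95] asks=[#5:1@101 #4:4@102 #1:1@105 #3:1@105 #8:1@105]
After op 10 cancel(order #6): fills=none; bids=[-] asks=[#5:1@101 #4:4@102 #1:1@105 #3:1@105 #8:1@105]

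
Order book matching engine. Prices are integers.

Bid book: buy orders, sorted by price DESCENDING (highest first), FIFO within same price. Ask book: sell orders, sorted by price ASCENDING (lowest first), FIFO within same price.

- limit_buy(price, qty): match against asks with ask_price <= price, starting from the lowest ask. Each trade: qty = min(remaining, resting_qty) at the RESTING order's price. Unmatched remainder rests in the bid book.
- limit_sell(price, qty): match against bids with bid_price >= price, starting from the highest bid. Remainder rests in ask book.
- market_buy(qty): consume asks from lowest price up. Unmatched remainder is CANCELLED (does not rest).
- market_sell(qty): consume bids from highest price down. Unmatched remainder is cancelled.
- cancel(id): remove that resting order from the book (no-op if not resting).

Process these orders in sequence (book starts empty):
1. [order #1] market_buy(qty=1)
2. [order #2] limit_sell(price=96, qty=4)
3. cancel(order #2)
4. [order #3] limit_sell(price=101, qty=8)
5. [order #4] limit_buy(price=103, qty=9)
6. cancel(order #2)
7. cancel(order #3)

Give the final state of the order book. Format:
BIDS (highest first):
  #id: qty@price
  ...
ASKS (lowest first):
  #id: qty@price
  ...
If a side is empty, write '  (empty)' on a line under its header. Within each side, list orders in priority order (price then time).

After op 1 [order #1] market_buy(qty=1): fills=none; bids=[-] asks=[-]
After op 2 [order #2] limit_sell(price=96, qty=4): fills=none; bids=[-] asks=[#2:4@96]
After op 3 cancel(order #2): fills=none; bids=[-] asks=[-]
After op 4 [order #3] limit_sell(price=101, qty=8): fills=none; bids=[-] asks=[#3:8@101]
After op 5 [order #4] limit_buy(price=103, qty=9): fills=#4x#3:8@101; bids=[#4:1@103] asks=[-]
After op 6 cancel(order #2): fills=none; bids=[#4:1@103] asks=[-]
After op 7 cancel(order #3): fills=none; bids=[#4:1@103] asks=[-]

Answer: BIDS (highest first):
  #4: 1@103
ASKS (lowest first):
  (empty)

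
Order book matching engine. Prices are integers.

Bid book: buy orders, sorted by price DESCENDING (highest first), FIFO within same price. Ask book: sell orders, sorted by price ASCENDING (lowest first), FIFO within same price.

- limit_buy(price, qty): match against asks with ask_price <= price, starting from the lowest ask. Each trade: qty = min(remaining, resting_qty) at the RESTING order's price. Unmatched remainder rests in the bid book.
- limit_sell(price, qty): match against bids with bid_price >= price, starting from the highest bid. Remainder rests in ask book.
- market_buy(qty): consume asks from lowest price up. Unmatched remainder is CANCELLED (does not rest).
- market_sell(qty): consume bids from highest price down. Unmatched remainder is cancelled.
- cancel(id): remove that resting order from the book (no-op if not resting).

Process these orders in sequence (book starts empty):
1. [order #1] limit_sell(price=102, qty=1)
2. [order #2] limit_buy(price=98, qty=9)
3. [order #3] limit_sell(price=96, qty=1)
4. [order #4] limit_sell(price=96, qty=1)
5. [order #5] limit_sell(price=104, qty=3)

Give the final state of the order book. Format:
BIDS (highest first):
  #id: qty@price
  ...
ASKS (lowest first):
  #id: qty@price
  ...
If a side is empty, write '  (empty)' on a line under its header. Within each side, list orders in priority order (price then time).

After op 1 [order #1] limit_sell(price=102, qty=1): fills=none; bids=[-] asks=[#1:1@102]
After op 2 [order #2] limit_buy(price=98, qty=9): fills=none; bids=[#2:9@98] asks=[#1:1@102]
After op 3 [order #3] limit_sell(price=96, qty=1): fills=#2x#3:1@98; bids=[#2:8@98] asks=[#1:1@102]
After op 4 [order #4] limit_sell(price=96, qty=1): fills=#2x#4:1@98; bids=[#2:7@98] asks=[#1:1@102]
After op 5 [order #5] limit_sell(price=104, qty=3): fills=none; bids=[#2:7@98] asks=[#1:1@102 #5:3@104]

Answer: BIDS (highest first):
  #2: 7@98
ASKS (lowest first):
  #1: 1@102
  #5: 3@104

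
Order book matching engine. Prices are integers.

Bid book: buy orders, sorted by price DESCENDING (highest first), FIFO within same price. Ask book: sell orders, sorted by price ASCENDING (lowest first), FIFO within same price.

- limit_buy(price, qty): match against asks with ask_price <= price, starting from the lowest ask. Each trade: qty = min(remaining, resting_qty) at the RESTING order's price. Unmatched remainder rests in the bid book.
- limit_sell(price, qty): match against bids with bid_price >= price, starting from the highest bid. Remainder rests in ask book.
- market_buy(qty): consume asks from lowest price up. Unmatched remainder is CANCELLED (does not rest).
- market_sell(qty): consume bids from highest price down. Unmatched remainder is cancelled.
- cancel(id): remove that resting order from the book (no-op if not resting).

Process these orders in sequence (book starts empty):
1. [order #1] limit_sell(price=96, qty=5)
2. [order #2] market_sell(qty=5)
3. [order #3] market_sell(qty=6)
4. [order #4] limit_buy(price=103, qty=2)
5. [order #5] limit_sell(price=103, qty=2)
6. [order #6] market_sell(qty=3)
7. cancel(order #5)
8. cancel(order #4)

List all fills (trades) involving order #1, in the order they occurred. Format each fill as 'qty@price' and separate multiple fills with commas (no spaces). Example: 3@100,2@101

Answer: 2@96

Derivation:
After op 1 [order #1] limit_sell(price=96, qty=5): fills=none; bids=[-] asks=[#1:5@96]
After op 2 [order #2] market_sell(qty=5): fills=none; bids=[-] asks=[#1:5@96]
After op 3 [order #3] market_sell(qty=6): fills=none; bids=[-] asks=[#1:5@96]
After op 4 [order #4] limit_buy(price=103, qty=2): fills=#4x#1:2@96; bids=[-] asks=[#1:3@96]
After op 5 [order #5] limit_sell(price=103, qty=2): fills=none; bids=[-] asks=[#1:3@96 #5:2@103]
After op 6 [order #6] market_sell(qty=3): fills=none; bids=[-] asks=[#1:3@96 #5:2@103]
After op 7 cancel(order #5): fills=none; bids=[-] asks=[#1:3@96]
After op 8 cancel(order #4): fills=none; bids=[-] asks=[#1:3@96]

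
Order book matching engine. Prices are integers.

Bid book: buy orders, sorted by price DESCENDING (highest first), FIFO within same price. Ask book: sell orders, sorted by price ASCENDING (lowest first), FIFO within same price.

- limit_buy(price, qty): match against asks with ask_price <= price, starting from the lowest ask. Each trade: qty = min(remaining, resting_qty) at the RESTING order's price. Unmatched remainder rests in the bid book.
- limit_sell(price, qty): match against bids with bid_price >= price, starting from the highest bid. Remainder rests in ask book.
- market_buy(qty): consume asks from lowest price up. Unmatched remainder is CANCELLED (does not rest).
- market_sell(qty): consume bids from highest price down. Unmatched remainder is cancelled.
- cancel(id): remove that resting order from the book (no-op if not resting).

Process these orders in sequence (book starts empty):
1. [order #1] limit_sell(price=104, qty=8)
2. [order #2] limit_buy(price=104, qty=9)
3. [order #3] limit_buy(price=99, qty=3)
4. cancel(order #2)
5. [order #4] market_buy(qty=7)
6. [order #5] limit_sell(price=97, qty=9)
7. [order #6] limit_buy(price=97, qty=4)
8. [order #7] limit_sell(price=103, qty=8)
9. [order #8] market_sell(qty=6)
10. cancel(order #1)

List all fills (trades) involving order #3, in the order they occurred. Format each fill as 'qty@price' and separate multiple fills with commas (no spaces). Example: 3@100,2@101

Answer: 3@99

Derivation:
After op 1 [order #1] limit_sell(price=104, qty=8): fills=none; bids=[-] asks=[#1:8@104]
After op 2 [order #2] limit_buy(price=104, qty=9): fills=#2x#1:8@104; bids=[#2:1@104] asks=[-]
After op 3 [order #3] limit_buy(price=99, qty=3): fills=none; bids=[#2:1@104 #3:3@99] asks=[-]
After op 4 cancel(order #2): fills=none; bids=[#3:3@99] asks=[-]
After op 5 [order #4] market_buy(qty=7): fills=none; bids=[#3:3@99] asks=[-]
After op 6 [order #5] limit_sell(price=97, qty=9): fills=#3x#5:3@99; bids=[-] asks=[#5:6@97]
After op 7 [order #6] limit_buy(price=97, qty=4): fills=#6x#5:4@97; bids=[-] asks=[#5:2@97]
After op 8 [order #7] limit_sell(price=103, qty=8): fills=none; bids=[-] asks=[#5:2@97 #7:8@103]
After op 9 [order #8] market_sell(qty=6): fills=none; bids=[-] asks=[#5:2@97 #7:8@103]
After op 10 cancel(order #1): fills=none; bids=[-] asks=[#5:2@97 #7:8@103]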